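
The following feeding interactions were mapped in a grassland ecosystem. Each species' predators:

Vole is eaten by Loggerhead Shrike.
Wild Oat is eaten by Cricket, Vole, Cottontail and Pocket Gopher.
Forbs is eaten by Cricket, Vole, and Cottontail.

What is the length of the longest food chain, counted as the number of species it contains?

3 species

One longest chain: Wild Oat → Vole → Loggerhead Shrike.
It has 3 species and 2 links.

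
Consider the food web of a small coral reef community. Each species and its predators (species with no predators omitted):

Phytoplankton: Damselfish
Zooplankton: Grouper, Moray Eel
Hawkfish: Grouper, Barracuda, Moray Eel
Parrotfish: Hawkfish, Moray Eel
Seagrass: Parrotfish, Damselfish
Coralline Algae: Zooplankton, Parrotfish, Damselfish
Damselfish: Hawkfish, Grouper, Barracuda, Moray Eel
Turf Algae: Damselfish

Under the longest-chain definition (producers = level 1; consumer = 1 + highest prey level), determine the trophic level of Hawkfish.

Trophic level 3

Coralline Algae is a producer → level 1.
Parrotfish eats Coralline Algae (level 1); other prey at levels: Seagrass 1 → level 2.
Hawkfish eats Parrotfish (level 2); other prey at levels: Damselfish 2 → level 3.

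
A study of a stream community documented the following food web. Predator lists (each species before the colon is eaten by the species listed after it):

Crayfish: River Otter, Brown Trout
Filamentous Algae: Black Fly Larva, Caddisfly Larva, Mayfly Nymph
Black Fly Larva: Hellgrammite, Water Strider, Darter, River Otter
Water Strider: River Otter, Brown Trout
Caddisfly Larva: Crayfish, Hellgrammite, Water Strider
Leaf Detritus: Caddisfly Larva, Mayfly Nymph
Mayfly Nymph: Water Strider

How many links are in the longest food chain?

One longest chain: Filamentous Algae → Caddisfly Larva → Crayfish → River Otter.
It has 4 species and 3 links.

3 links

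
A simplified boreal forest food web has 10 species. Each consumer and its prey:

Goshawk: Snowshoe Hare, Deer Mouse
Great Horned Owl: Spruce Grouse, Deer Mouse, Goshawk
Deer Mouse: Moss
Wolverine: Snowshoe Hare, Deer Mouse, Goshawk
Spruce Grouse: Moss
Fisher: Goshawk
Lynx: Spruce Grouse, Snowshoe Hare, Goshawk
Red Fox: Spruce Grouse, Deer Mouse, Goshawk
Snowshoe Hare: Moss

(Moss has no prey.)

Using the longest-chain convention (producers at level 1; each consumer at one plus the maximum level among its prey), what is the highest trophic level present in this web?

Producers (level 1): Moss.
Moss → Snowshoe Hare → Goshawk → Fisher gives Fisher level 4.
No species has a prey at level 4, so no species reaches level 5.

4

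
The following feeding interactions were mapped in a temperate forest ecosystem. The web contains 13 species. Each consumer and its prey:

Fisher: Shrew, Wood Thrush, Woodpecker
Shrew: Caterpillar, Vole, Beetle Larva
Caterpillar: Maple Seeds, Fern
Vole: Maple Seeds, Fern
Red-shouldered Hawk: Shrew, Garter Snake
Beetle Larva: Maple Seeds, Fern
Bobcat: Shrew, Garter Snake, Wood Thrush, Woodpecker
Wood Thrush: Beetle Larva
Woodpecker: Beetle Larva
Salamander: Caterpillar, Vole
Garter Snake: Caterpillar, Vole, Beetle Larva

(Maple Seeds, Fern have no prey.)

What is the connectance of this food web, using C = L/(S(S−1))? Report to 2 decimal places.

The web has S = 13 species and L = 25 feeding links.
C = L / (S(S−1)) = 25 / 156 = 0.1603 ≈ 0.16.

C = 0.16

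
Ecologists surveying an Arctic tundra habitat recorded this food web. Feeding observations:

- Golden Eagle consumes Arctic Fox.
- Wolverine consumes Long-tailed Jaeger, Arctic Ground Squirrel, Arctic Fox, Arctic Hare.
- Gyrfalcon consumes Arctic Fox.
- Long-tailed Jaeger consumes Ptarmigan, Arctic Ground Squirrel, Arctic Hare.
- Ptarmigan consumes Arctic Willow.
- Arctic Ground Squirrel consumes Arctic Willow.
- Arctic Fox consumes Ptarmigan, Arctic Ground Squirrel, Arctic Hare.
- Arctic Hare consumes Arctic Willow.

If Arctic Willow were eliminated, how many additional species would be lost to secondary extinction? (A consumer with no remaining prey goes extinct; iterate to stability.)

8

Remove Arctic Willow.
Round 1: Arctic Ground Squirrel (all prey gone), Arctic Hare (all prey gone), Ptarmigan (all prey gone) → extinct.
Round 2: Long-tailed Jaeger (all prey gone), Arctic Fox (all prey gone) → extinct.
Round 3: Gyrfalcon (all prey gone), Wolverine (all prey gone), Golden Eagle (all prey gone) → extinct.
No further losses. Total secondary extinctions: 8.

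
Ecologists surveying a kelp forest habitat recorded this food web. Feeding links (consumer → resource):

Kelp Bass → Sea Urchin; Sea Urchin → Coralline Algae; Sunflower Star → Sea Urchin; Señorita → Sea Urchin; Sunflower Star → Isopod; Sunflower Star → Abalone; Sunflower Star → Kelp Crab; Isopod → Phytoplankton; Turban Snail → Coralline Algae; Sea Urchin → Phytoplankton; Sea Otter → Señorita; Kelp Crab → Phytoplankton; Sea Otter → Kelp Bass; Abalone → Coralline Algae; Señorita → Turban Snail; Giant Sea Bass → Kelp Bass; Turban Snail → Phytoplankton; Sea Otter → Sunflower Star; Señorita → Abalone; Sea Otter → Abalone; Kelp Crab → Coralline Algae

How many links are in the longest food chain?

3 links

One longest chain: Phytoplankton → Isopod → Sunflower Star → Sea Otter.
It has 4 species and 3 links.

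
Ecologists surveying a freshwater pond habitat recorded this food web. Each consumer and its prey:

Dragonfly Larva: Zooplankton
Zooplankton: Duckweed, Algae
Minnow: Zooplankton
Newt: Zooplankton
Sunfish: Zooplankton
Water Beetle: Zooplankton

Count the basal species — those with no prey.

Basal species (no prey listed): Duckweed, Algae.
Count: 2.

2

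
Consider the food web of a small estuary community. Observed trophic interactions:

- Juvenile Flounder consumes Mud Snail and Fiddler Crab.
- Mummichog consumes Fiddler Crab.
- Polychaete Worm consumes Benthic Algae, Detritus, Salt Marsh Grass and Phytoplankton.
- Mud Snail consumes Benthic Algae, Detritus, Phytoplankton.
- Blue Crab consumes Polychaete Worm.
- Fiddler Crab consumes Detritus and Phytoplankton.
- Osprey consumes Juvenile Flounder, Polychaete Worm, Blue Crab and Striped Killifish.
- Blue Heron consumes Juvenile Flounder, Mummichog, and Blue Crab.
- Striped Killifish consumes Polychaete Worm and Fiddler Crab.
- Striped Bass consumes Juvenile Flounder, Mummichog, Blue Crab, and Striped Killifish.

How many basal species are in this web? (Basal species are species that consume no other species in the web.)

Basal species (no prey listed): Detritus, Phytoplankton, Benthic Algae, Salt Marsh Grass.
Count: 4.

4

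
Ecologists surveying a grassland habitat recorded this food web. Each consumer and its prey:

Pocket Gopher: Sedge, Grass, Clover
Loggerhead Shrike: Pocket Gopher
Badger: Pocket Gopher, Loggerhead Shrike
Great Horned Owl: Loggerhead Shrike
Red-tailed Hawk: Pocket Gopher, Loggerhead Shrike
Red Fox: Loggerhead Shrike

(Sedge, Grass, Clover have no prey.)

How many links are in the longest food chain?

3 links

One longest chain: Sedge → Pocket Gopher → Loggerhead Shrike → Badger.
It has 4 species and 3 links.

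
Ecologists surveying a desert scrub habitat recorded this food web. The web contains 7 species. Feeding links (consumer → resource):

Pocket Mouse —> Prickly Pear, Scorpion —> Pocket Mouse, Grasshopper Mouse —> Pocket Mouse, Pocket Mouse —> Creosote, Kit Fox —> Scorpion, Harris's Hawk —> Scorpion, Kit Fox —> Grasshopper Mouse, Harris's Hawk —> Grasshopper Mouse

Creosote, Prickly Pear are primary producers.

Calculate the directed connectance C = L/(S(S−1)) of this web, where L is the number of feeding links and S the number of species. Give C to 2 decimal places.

C = 0.19

The web has S = 7 species and L = 8 feeding links.
C = L / (S(S−1)) = 8 / 42 = 0.1905 ≈ 0.19.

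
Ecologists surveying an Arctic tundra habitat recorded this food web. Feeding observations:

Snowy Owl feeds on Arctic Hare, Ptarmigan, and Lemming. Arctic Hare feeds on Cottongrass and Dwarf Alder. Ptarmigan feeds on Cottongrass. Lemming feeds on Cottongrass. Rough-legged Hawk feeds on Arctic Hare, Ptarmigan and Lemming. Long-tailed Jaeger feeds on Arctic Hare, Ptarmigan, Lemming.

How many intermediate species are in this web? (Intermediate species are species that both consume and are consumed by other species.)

Intermediate species (has both prey and predators): Lemming, Ptarmigan, Arctic Hare.
Count: 3.

3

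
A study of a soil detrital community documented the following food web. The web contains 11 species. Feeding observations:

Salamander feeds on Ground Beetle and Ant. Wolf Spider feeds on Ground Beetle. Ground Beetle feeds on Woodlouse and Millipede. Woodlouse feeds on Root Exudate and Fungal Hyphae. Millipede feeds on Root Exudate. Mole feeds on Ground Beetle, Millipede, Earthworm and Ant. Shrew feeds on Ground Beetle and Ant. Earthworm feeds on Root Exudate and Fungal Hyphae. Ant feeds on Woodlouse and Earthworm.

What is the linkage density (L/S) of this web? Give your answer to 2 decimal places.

There are L = 18 links among S = 11 species.
L/S = 18/11 = 1.6364 ≈ 1.64.

L/S = 1.64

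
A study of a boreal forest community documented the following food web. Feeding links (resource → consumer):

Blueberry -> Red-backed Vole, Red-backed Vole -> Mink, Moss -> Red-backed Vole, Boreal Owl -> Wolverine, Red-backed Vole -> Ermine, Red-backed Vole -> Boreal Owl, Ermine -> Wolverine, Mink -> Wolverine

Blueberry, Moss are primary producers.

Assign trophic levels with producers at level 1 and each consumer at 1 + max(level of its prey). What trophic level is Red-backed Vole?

Blueberry is a producer → level 1.
Red-backed Vole eats Blueberry (level 1); other prey at levels: Moss 1 → level 2.

Trophic level 2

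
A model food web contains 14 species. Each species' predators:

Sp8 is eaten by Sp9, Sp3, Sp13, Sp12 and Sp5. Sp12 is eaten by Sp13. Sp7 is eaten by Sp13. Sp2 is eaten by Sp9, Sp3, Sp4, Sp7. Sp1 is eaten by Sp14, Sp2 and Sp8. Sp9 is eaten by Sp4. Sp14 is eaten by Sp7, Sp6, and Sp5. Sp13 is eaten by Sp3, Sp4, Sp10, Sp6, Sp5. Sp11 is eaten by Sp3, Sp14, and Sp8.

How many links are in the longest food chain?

4 links

One longest chain: Sp1 → Sp8 → Sp12 → Sp13 → Sp4.
It has 5 species and 4 links.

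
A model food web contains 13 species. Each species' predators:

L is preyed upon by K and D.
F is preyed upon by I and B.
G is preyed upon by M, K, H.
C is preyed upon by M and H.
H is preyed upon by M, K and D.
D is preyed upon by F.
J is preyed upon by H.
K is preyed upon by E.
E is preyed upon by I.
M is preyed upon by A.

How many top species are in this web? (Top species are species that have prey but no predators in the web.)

3

Top species (has prey, but nothing eats it): A, I, B.
Count: 3.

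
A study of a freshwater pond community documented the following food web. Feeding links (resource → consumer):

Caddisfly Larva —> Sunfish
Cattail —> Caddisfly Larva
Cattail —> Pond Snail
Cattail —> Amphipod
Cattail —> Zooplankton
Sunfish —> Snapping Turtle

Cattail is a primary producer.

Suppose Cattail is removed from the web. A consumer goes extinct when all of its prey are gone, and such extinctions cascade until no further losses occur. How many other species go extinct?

6

Remove Cattail.
Round 1: Zooplankton (all prey gone), Pond Snail (all prey gone), Caddisfly Larva (all prey gone), Amphipod (all prey gone) → extinct.
Round 2: Sunfish (all prey gone) → extinct.
Round 3: Snapping Turtle (all prey gone) → extinct.
No further losses. Total secondary extinctions: 6.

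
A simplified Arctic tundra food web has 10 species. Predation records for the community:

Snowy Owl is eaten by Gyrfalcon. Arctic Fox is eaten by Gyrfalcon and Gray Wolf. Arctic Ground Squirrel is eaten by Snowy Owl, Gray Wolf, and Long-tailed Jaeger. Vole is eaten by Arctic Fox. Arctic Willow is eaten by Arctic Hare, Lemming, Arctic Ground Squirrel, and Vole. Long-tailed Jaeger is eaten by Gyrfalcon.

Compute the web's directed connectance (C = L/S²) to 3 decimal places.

The web has S = 10 species and L = 12 feeding links.
C = L / S² = 12 / 100 = 0.1200 ≈ 0.120.

C = 0.120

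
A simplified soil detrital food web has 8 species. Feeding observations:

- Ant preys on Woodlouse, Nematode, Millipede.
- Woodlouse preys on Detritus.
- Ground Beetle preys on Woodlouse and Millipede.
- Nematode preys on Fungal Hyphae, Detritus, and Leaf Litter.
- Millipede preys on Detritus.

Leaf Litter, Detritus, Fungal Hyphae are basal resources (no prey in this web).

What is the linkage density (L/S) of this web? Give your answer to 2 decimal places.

L/S = 1.25

There are L = 10 links among S = 8 species.
L/S = 10/8 = 1.2500 ≈ 1.25.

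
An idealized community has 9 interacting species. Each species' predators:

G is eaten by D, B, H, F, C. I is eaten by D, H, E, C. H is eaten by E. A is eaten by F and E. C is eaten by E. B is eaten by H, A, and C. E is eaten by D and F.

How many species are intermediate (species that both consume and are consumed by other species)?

5

Intermediate species (has both prey and predators): B, H, A, C, E.
Count: 5.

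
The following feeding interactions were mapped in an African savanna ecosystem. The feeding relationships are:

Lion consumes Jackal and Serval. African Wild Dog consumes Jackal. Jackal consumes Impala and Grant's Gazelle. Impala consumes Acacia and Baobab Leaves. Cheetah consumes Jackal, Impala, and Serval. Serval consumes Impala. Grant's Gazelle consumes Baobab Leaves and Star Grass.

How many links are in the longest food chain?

3 links

One longest chain: Star Grass → Grant's Gazelle → Jackal → African Wild Dog.
It has 4 species and 3 links.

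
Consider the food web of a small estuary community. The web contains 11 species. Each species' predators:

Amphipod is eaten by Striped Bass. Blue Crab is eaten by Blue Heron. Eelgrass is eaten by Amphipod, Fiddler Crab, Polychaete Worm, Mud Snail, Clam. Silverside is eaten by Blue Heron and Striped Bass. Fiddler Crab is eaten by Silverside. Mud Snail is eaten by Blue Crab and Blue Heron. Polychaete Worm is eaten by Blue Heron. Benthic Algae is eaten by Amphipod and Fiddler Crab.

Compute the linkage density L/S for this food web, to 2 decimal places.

L/S = 1.36

There are L = 15 links among S = 11 species.
L/S = 15/11 = 1.3636 ≈ 1.36.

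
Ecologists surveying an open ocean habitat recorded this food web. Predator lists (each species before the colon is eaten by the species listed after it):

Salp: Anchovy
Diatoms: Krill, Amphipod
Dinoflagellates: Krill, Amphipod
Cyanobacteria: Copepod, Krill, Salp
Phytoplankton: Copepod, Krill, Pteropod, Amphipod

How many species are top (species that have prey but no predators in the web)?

5

Top species (has prey, but nothing eats it): Copepod, Krill, Pteropod, Amphipod, Anchovy.
Count: 5.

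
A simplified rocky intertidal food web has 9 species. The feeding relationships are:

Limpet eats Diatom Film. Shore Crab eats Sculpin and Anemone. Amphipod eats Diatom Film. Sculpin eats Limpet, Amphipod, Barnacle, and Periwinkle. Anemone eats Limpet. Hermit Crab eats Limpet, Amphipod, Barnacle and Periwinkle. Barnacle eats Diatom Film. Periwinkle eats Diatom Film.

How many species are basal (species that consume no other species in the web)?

Basal species (no prey listed): Diatom Film.
Count: 1.

1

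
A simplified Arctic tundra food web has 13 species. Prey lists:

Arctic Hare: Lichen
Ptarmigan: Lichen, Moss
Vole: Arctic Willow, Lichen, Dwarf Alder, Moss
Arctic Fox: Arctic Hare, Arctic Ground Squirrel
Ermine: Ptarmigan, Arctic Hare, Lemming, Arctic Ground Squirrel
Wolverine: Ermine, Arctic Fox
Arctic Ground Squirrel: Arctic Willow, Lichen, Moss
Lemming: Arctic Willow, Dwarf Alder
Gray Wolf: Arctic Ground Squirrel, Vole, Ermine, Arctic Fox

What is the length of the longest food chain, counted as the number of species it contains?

4 species

One longest chain: Lichen → Ptarmigan → Ermine → Wolverine.
It has 4 species and 3 links.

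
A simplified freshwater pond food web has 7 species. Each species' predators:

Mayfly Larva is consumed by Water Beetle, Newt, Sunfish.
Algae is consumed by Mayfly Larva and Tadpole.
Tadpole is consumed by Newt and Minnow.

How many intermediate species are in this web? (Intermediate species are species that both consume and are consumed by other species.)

Intermediate species (has both prey and predators): Mayfly Larva, Tadpole.
Count: 2.

2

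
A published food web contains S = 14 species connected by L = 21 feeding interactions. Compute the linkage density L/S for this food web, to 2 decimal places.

There are L = 21 links among S = 14 species.
L/S = 21/14 = 1.5000 ≈ 1.50.

L/S = 1.50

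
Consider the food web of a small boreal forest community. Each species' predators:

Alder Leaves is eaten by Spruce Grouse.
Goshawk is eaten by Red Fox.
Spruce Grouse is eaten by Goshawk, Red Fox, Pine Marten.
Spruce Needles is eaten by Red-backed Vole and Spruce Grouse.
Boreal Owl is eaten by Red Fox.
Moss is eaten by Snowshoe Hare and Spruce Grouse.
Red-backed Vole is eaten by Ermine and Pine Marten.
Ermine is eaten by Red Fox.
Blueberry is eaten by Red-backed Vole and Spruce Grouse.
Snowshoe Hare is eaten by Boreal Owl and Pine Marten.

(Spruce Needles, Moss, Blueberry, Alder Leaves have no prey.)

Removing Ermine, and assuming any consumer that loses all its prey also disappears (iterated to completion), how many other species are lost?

0

Remove Ermine.
Every predator of it retains at least one other prey: Red Fox still has Spruce Grouse, Boreal Owl, Goshawk.
No consumer loses all prey, so no secondary extinctions occur.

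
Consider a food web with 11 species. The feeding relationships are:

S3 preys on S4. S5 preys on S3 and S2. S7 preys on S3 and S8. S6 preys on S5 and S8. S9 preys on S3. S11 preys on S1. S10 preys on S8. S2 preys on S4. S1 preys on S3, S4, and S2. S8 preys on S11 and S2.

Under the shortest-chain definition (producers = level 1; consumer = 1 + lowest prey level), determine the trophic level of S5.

S4 is a producer → level 1.
S2 eats S4 → level 2.
S5 eats S2 → level 3.
No prey of S5 is below level 2, so 3 is the minimum.

Trophic level 3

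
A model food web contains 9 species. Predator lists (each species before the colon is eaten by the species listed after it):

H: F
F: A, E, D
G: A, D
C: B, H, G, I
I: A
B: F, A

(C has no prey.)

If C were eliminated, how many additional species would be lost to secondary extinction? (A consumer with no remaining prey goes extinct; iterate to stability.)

Remove C.
Round 1: B (all prey gone), H (all prey gone), G (all prey gone), I (all prey gone) → extinct.
Round 2: F (all prey gone) → extinct.
Round 3: A (all prey gone), E (all prey gone), D (all prey gone) → extinct.
No further losses. Total secondary extinctions: 8.

8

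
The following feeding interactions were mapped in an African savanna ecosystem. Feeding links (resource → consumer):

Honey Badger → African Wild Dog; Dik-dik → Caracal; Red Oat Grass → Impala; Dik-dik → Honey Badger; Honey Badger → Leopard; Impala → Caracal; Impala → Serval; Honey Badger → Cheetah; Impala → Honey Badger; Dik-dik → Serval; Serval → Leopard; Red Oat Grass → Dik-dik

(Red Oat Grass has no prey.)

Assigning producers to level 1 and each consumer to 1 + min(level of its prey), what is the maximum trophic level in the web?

4

Producers (level 1): Red Oat Grass.
Following each consumer down to its lowest-level prey: Red Oat Grass → Impala → Serval → Leopard (levels 1 through 4).
All prey of Leopard (Serval 3, Honey Badger 3) are at level 3 or above, so Leopard is at level 1 + 3 = 4.
Every consumer has at least one prey at level 3 or below, so none exceeds level 4.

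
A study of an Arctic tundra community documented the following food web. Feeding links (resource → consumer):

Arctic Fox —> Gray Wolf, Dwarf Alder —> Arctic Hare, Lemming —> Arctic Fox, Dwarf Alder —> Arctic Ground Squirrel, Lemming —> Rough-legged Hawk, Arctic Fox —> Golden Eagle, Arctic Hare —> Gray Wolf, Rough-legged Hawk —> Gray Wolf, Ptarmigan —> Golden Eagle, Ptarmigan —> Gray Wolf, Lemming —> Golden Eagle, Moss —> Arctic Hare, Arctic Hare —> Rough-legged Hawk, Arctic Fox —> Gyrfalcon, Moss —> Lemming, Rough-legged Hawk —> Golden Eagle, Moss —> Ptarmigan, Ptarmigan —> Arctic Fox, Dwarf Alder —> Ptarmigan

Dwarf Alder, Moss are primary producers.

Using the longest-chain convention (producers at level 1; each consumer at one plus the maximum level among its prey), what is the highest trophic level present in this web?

4

Producers (level 1): Dwarf Alder, Moss.
Moss → Lemming → Arctic Fox → Gray Wolf gives Gray Wolf level 4.
No species has a prey at level 4, so no species reaches level 5.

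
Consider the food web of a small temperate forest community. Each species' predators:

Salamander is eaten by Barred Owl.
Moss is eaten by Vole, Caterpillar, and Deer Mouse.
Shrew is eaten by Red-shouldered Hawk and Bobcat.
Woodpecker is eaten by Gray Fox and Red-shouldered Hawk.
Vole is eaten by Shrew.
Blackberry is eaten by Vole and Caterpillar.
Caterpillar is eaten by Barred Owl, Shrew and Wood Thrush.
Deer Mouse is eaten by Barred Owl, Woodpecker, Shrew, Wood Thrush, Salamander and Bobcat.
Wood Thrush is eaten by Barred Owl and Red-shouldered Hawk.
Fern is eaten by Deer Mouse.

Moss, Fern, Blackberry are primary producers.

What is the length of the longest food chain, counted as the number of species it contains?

4 species

One longest chain: Moss → Deer Mouse → Salamander → Barred Owl.
It has 4 species and 3 links.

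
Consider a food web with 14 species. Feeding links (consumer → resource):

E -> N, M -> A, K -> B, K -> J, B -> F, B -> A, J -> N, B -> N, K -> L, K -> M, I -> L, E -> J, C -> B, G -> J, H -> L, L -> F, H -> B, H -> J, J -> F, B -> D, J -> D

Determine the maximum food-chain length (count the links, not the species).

2 links

One longest chain: F → L → I.
It has 3 species and 2 links.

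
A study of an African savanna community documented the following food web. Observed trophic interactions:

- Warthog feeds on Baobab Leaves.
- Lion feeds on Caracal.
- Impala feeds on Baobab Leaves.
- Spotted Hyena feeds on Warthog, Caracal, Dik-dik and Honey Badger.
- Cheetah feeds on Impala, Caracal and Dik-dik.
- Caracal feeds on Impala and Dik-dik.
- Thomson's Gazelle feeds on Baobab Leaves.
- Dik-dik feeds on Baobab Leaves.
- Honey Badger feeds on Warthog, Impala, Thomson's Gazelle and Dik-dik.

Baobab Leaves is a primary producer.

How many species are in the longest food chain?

One longest chain: Baobab Leaves → Dik-dik → Caracal → Lion.
It has 4 species and 3 links.

4 species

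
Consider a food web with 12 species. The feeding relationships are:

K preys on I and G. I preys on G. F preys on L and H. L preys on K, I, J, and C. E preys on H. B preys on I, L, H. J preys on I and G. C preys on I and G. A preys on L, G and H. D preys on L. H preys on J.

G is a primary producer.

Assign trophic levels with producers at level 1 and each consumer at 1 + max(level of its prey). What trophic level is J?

G is a producer → level 1.
I eats G → level 2.
J eats I (level 2); other prey at levels: G 1 → level 3.

Trophic level 3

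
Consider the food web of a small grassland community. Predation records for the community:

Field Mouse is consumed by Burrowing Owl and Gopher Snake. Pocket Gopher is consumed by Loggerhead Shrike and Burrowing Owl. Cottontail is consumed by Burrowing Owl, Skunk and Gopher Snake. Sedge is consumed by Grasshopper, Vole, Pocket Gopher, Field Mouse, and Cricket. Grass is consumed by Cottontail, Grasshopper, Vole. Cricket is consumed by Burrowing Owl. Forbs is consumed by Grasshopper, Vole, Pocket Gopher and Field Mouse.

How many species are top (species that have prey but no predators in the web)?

6

Top species (has prey, but nothing eats it): Vole, Grasshopper, Loggerhead Shrike, Burrowing Owl, Skunk, Gopher Snake.
Count: 6.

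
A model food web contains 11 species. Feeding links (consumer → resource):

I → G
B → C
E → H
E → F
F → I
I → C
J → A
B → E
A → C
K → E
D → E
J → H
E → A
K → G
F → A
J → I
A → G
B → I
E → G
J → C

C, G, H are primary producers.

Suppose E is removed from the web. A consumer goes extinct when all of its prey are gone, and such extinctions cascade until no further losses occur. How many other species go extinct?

Remove E.
Round 1: D (all prey gone) → extinct.
No further losses. Total secondary extinctions: 1.

1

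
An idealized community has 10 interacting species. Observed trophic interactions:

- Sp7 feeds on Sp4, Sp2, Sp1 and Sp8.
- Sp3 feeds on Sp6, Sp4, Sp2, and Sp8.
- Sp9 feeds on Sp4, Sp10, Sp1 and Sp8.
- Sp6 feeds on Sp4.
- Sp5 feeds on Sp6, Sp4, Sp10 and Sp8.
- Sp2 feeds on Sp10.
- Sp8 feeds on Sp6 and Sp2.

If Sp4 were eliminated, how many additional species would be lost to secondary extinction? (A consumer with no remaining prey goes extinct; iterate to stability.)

1

Remove Sp4.
Round 1: Sp6 (all prey gone) → extinct.
No further losses. Total secondary extinctions: 1.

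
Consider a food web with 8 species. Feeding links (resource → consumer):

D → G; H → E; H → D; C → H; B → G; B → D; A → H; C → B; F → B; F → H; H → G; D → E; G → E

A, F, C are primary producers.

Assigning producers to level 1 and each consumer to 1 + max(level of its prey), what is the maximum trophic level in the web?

5

Producers (level 1): A, F, C.
F → B → D → G → E gives E level 5.
No species has a prey at level 5, so no species reaches level 6.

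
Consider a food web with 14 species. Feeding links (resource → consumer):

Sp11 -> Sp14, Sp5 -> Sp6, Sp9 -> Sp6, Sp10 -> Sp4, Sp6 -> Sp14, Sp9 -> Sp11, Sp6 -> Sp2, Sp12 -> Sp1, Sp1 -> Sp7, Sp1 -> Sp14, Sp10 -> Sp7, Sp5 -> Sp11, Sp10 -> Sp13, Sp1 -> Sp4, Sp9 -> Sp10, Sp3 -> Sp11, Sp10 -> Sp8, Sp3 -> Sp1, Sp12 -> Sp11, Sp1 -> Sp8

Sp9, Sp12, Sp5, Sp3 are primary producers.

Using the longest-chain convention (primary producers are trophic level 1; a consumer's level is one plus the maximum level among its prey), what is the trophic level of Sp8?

Trophic level 3

Sp9 is a producer → level 1.
Sp10 eats Sp9 → level 2.
Sp8 eats Sp10 (level 2); other prey at levels: Sp1 2 → level 3.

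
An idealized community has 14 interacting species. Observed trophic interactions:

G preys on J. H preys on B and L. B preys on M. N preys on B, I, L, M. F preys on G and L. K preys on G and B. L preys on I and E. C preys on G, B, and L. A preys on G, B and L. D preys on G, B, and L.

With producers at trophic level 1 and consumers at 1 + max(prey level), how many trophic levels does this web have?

Producers (level 1): M, I, E, J.
M → B → H gives H level 3.
No species has a prey at level 3, so no species reaches level 4.

3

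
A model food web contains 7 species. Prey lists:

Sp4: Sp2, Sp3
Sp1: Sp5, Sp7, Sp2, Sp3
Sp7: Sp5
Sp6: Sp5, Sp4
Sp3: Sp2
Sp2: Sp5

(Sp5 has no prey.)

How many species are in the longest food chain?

One longest chain: Sp5 → Sp2 → Sp3 → Sp4 → Sp6.
It has 5 species and 4 links.

5 species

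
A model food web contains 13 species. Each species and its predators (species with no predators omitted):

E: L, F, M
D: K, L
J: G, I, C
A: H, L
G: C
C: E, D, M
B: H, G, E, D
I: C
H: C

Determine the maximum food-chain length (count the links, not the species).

One longest chain: B → H → C → D → K.
It has 5 species and 4 links.

4 links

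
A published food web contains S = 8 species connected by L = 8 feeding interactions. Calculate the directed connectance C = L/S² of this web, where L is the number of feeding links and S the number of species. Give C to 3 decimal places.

The web has S = 8 species and L = 8 feeding links.
C = L / S² = 8 / 64 = 0.1250 ≈ 0.125.

C = 0.125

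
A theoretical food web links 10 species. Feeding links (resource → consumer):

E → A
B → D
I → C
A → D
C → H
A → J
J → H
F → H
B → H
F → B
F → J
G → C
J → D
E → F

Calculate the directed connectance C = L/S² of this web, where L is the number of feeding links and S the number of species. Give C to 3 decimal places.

The web has S = 10 species and L = 14 feeding links.
C = L / S² = 14 / 100 = 0.1400 ≈ 0.140.

C = 0.140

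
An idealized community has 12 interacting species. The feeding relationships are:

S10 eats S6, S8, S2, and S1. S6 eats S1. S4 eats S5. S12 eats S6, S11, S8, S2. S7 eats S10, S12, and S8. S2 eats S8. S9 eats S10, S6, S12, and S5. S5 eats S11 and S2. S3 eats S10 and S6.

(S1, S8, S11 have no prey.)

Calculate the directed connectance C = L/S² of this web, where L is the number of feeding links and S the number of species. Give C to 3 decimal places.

The web has S = 12 species and L = 22 feeding links.
C = L / S² = 22 / 144 = 0.1528 ≈ 0.153.

C = 0.153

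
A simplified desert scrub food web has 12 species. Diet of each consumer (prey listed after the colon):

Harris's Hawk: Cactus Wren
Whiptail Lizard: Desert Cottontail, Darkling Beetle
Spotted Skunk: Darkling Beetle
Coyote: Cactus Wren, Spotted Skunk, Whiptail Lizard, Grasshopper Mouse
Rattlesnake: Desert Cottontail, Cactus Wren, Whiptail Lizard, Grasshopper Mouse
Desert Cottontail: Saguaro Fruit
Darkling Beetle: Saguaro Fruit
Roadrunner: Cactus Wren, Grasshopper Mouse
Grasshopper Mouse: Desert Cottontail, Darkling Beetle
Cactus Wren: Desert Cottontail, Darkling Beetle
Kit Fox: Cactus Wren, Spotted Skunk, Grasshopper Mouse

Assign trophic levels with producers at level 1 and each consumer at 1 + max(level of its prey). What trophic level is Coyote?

Saguaro Fruit is a producer → level 1.
Desert Cottontail eats Saguaro Fruit → level 2.
Cactus Wren eats Desert Cottontail (level 2); other prey at levels: Darkling Beetle 2 → level 3.
Coyote eats Cactus Wren (level 3); other prey at levels: Spotted Skunk 3, Whiptail Lizard 3, Grasshopper Mouse 3 → level 4.

Trophic level 4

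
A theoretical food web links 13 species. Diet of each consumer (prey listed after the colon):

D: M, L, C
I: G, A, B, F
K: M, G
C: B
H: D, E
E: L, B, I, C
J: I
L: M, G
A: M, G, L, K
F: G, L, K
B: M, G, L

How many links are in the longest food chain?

One longest chain: M → L → B → C → D → H.
It has 6 species and 5 links.

5 links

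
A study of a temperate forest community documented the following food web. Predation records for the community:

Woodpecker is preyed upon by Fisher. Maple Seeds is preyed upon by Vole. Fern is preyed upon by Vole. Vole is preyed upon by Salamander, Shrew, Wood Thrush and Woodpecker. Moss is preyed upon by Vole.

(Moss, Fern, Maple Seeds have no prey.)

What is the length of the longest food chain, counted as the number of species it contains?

4 species

One longest chain: Moss → Vole → Woodpecker → Fisher.
It has 4 species and 3 links.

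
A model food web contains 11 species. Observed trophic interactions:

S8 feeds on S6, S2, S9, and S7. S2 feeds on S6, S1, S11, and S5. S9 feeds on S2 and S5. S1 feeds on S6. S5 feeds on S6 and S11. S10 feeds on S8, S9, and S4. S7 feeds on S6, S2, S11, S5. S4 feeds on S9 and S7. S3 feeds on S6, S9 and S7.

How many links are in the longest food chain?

5 links

One longest chain: S6 → S1 → S2 → S7 → S4 → S10.
It has 6 species and 5 links.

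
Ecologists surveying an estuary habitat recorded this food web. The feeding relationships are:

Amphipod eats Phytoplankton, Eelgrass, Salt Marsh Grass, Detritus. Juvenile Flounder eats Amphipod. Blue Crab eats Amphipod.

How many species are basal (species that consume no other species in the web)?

Basal species (no prey listed): Detritus, Eelgrass, Salt Marsh Grass, Phytoplankton.
Count: 4.

4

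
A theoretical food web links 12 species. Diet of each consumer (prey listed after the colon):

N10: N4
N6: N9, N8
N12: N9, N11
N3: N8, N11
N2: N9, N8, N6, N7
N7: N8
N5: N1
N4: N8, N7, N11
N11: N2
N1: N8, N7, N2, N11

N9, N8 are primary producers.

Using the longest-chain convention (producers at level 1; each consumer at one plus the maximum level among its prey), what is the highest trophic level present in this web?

Producers (level 1): N9, N8.
N9 → N6 → N2 → N11 → N1 → N5 gives N5 level 6.
No species has a prey at level 6, so no species reaches level 7.

6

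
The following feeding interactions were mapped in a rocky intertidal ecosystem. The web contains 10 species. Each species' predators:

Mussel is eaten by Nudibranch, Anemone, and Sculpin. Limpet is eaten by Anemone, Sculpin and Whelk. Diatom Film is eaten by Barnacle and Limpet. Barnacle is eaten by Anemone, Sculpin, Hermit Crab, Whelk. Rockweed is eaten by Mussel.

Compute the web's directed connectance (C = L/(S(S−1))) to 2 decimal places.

C = 0.14

The web has S = 10 species and L = 13 feeding links.
C = L / (S(S−1)) = 13 / 90 = 0.1444 ≈ 0.14.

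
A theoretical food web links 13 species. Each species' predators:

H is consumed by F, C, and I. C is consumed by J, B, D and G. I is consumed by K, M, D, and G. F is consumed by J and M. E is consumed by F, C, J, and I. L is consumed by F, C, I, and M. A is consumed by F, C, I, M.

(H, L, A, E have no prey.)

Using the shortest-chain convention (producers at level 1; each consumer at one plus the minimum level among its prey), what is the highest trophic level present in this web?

3

Producers (level 1): H, L, A, E.
Following each consumer down to its lowest-level prey: H → C → D (levels 1 through 3).
All prey of D (C 2, I 2) are at level 2 or above, so D is at level 1 + 2 = 3.
Every consumer has at least one prey at level 2 or below, so none exceeds level 3.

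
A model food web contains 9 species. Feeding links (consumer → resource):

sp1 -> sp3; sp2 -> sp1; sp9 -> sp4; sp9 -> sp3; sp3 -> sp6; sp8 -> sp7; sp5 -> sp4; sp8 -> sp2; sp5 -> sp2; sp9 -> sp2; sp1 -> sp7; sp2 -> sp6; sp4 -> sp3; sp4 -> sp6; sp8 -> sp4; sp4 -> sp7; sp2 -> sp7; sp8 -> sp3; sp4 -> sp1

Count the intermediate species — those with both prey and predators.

Intermediate species (has both prey and predators): sp3, sp1, sp2, sp4.
Count: 4.

4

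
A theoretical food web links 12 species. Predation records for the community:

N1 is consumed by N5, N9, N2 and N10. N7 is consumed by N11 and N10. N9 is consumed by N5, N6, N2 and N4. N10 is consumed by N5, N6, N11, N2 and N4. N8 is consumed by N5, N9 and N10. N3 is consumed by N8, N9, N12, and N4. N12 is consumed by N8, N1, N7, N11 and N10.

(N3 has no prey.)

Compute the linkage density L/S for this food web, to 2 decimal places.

L/S = 2.25

There are L = 27 links among S = 12 species.
L/S = 27/12 = 2.2500 ≈ 2.25.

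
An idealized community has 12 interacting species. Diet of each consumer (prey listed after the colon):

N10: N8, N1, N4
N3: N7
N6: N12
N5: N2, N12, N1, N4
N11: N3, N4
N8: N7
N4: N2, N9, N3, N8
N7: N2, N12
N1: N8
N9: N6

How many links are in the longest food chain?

One longest chain: N12 → N6 → N9 → N4 → N11.
It has 5 species and 4 links.

4 links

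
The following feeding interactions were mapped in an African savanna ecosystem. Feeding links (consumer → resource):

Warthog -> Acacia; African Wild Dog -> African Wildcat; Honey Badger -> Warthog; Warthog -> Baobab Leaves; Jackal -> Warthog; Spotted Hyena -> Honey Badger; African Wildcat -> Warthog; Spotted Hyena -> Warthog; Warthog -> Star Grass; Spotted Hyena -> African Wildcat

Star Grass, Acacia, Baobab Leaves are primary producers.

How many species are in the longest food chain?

One longest chain: Star Grass → Warthog → African Wildcat → Spotted Hyena.
It has 4 species and 3 links.

4 species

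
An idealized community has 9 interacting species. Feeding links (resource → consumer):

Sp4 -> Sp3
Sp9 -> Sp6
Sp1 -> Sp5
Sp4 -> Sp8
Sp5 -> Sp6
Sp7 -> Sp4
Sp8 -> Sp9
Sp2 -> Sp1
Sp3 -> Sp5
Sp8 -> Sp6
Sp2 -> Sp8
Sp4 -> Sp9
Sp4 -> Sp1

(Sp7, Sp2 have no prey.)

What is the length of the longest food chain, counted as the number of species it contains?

5 species

One longest chain: Sp7 → Sp4 → Sp3 → Sp5 → Sp6.
It has 5 species and 4 links.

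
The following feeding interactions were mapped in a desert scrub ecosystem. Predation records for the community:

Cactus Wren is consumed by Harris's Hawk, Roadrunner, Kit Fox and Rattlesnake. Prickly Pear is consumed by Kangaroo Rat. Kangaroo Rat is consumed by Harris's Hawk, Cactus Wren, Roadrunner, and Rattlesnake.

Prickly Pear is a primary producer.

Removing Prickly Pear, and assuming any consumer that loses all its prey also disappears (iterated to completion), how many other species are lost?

6

Remove Prickly Pear.
Round 1: Kangaroo Rat (all prey gone) → extinct.
Round 2: Cactus Wren (all prey gone) → extinct.
Round 3: Kit Fox (all prey gone), Rattlesnake (all prey gone), Harris's Hawk (all prey gone), Roadrunner (all prey gone) → extinct.
No further losses. Total secondary extinctions: 6.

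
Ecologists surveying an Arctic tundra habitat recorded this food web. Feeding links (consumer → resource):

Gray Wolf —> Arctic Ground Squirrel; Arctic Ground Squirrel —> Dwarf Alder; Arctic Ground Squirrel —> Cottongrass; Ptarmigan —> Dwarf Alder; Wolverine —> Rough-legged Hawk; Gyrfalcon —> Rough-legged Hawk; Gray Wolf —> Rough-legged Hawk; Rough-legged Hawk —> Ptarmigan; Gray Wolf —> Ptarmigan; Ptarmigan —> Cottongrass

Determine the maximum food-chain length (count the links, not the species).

One longest chain: Cottongrass → Ptarmigan → Rough-legged Hawk → Gray Wolf.
It has 4 species and 3 links.

3 links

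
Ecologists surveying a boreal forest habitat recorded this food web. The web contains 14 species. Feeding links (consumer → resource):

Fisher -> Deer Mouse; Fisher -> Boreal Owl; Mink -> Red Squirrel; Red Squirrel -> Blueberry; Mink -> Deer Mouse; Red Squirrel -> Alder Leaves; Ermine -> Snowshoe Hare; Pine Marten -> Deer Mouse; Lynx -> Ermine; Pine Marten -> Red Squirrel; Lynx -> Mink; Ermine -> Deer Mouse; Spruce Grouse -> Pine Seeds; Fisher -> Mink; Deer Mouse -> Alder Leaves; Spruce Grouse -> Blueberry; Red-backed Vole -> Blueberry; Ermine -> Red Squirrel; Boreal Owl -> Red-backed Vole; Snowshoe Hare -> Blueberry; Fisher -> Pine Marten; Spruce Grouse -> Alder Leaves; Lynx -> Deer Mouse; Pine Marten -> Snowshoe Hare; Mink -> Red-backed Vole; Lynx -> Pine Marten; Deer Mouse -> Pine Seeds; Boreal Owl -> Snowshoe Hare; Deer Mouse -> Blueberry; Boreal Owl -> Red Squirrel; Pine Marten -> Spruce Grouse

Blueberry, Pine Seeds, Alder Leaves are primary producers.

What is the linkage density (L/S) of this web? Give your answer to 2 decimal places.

L/S = 2.21

There are L = 31 links among S = 14 species.
L/S = 31/14 = 2.2143 ≈ 2.21.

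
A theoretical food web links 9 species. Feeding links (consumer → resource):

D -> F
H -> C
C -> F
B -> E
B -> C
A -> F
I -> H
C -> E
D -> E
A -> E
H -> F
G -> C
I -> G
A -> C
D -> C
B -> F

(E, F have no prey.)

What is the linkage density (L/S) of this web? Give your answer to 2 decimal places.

L/S = 1.78

There are L = 16 links among S = 9 species.
L/S = 16/9 = 1.7778 ≈ 1.78.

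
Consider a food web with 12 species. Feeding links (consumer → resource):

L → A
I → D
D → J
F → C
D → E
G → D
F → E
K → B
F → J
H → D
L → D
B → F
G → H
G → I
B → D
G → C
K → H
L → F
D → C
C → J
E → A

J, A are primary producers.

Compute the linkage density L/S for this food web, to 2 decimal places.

There are L = 21 links among S = 12 species.
L/S = 21/12 = 1.7500 ≈ 1.75.

L/S = 1.75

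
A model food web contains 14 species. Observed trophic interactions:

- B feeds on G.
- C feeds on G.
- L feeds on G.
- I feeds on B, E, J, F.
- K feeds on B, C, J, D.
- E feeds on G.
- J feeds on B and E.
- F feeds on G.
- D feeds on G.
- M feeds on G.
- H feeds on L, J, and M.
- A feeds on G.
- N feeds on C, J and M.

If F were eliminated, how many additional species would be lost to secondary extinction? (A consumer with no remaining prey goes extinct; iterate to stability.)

Remove F.
Every predator of it retains at least one other prey: I still has E, B, J.
No consumer loses all prey, so no secondary extinctions occur.

0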